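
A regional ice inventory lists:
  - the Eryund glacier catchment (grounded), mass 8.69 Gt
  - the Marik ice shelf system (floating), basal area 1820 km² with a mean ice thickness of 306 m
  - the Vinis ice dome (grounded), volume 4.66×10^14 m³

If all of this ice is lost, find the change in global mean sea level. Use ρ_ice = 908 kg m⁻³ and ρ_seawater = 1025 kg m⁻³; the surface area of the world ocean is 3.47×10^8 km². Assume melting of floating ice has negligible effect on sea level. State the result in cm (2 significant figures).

≈ 120 cm

Eryund: 8.69 Gt = 8.690×10^12 kg; dividing by ρ_w = 1025 kg m⁻³ gives 8.478×10^9 m³ of water.
The Marik ice shelf system is floating and already displaces its own weight of water, so its melt adds essentially nothing to sea level.
Vinis: 4.66×10^14 m³ × (908/1025) = 4.128×10^14 m³ of water.
Total added water ≈ 4.128×10^14 m³ over 3.47×10^14 m² → Δh = 1.19 m = 120 cm.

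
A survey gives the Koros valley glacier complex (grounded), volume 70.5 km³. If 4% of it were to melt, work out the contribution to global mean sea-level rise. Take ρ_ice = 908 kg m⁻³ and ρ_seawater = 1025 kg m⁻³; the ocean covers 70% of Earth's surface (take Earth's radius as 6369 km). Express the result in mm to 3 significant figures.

Koros: 0.04 × 70.5 km³ × (908/1025) = 2.498 km³ of water.
Spread over 3.57×10^14 m² of ocean, Δh = 2.498×10^9 / 3.57×10^14 = 7.00×10^-6 m = 7.00×10^-3 mm.

≈ 7.00×10^-3 mm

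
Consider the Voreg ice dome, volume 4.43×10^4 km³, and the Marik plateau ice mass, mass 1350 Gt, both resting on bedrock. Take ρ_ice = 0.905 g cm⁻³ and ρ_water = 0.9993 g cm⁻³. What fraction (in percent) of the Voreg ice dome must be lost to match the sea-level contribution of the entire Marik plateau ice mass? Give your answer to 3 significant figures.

≈ 3.37 %

Equal sea-level rise means equal mass of meltwater, i.e. equal mass of ice lost.
Ice mass of Marik: 1.350×10^15 kg; ice mass of Voreg: 4.009×10^16 kg.
Fraction required = 1.350×10^15 / 4.009×10^16 = 0.0337 → 3.37 %.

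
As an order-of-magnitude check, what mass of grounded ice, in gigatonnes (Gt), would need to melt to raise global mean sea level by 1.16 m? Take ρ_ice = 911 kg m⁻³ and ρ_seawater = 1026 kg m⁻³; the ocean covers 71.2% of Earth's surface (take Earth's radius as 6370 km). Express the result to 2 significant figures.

≈ 4.3×10^5 Gt

Required water volume = Δh × A = 1.16 m × 3.63×10^14 m² = 4.211×10^14 m³.
ρ_w = 1026 kg m⁻³, so the mass of water = 4.211×10^14 m³ × 1026 kg m⁻³ = 4.321×10^17 kg = 4.3×10^5 Gt (and the same mass of ice, by conservation).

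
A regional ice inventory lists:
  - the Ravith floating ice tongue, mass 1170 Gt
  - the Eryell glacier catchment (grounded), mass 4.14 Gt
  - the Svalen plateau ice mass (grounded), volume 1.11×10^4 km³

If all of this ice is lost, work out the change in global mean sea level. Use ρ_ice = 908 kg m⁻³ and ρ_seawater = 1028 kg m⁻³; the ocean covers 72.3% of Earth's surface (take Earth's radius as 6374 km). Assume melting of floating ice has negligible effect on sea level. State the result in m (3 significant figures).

≈ 0.0266 m

The Ravith floating ice tongue is floating and already displaces its own weight of water, so its melt adds essentially nothing to sea level.
Eryell: 4.14 Gt = 4.140×10^12 kg; dividing by ρ_w = 1028 kg m⁻³ gives 4.027×10^9 m³ of water.
Svalen: 1.11×10^4 km³ × (908/1028) = 9804 km³ of water.
Total added water ≈ 9.808×10^12 m³ over 3.69×10^14 m² → Δh = 0.0266 m.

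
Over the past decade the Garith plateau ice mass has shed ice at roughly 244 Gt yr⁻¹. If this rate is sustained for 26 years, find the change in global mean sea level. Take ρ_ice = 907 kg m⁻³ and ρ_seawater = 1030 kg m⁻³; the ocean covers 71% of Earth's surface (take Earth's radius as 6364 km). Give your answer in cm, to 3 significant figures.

Total mass lost = 244 Gt/yr × 26 yr = 6344 Gt = 6.344×10^15 kg.
ρ_w = 1030 kg m⁻³, so water volume = 6.344×10^15 / 1030 = 6.159×10^12 m³.
Δh = 6.159×10^12 / 3.61×10^14 = 0.0170 m = 1.70 cm.

≈ 1.70 cm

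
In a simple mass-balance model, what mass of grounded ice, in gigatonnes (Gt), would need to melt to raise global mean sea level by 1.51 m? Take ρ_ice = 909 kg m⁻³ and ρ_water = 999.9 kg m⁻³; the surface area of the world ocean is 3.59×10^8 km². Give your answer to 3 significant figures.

≈ 5.42×10^5 Gt

Required water volume = Δh × A = 1.51 m × 3.59×10^14 m² = 5.421×10^14 m³.
ρ_w = 999.9 kg m⁻³, so the mass of water = 5.421×10^14 m³ × 999.9 kg m⁻³ = 5.420×10^17 kg = 5.42×10^5 Gt (and the same mass of ice, by conservation).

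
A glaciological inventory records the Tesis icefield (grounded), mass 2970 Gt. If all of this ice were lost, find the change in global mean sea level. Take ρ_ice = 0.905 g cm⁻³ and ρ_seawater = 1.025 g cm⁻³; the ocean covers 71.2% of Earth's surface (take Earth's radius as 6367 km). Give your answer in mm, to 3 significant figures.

≈ 7.99 mm

Tesis: 2970 Gt = 2.970×10^15 kg; dividing by ρ_w = 1.025 g cm⁻³ = 1025 kg m⁻³ gives 2.898×10^12 m³ of water.
Spread over 3.63×10^14 m² of ocean, Δh = 2.898×10^12 / 3.63×10^14 = 7.99×10^-3 m = 7.99 mm.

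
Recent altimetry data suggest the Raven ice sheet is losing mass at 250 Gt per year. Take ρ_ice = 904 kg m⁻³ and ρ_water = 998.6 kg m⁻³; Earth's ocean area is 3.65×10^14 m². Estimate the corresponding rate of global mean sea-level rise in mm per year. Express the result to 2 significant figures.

≈ 0.69 mm/yr

ρ_w = 998.6 kg m⁻³. Annual water volume added = 250 Gt / ρ_w = 2.500×10^14 kg / 998.6 kg m⁻³ = 2.504×10^11 m³.
Δh per year = 2.504×10^11 / 3.65×10^14 = 6.86×10^-4 m = 0.69 mm.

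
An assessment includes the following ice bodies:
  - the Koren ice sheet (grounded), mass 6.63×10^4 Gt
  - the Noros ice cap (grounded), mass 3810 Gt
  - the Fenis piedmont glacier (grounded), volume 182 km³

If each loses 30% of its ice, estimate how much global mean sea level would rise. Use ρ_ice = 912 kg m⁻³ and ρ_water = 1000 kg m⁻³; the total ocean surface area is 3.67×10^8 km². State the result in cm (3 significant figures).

≈ 5.74 cm

Koren: 0.3 × 6.63×10^4 Gt = 1.989×10^16 kg; dividing by ρ_w = 1000 kg m⁻³ gives 1.989×10^13 m³ of water.
Noros: 0.3 × 3810 Gt = 1.143×10^15 kg; dividing by ρ_w = 1000 kg m⁻³ gives 1.143×10^12 m³ of water.
Fenis: 0.3 × 182 km³ × (912/1000) = 49.80 km³ of water.
Total added water ≈ 2.108×10^13 m³ over 3.67×10^14 m² → Δh = 0.0574 m = 5.74 cm.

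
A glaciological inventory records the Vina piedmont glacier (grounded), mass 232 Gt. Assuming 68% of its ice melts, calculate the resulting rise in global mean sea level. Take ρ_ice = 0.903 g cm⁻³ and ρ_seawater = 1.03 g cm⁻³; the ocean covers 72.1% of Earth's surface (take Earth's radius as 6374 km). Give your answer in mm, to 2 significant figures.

Vina: 0.68 × 232 Gt = 1.578×10^14 kg; dividing by ρ_w = 1.03 g cm⁻³ = 1030 kg m⁻³ gives 1.532×10^11 m³ of water.
Spread over 3.68×10^14 m² of ocean, Δh = 1.532×10^11 / 3.68×10^14 = 4.16×10^-4 m = 0.42 mm.

≈ 0.42 mm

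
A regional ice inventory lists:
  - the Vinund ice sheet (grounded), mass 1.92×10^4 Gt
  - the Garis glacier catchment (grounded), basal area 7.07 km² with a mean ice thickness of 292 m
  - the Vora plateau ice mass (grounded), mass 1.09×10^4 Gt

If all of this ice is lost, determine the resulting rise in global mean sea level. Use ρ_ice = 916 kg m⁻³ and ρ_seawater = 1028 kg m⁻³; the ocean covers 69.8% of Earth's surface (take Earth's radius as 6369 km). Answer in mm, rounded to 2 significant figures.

≈ 82 mm

Vinund: 1.92×10^4 Gt = 1.920×10^16 kg; dividing by ρ_w = 1028 kg m⁻³ gives 1.868×10^13 m³ of water.
Garis: ice volume = 7.07 km² × 292 m = 2.064 km³; 2.064 × (916/1028) = 1.840 km³ of water.
Vora: 1.09×10^4 Gt = 1.090×10^16 kg; dividing by ρ_w = 1028 kg m⁻³ gives 1.060×10^13 m³ of water.
Total added water ≈ 2.928×10^13 m³ over 3.56×10^14 m² → Δh = 0.0823 m = 82 mm.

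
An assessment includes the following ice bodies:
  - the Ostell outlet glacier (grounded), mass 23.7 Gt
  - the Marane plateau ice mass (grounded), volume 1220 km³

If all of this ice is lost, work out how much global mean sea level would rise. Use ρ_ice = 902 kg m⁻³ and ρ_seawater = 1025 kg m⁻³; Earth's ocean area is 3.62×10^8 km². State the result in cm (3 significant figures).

≈ 0.303 cm

Ostell: 23.7 Gt = 2.370×10^13 kg; dividing by ρ_w = 1025 kg m⁻³ gives 2.312×10^10 m³ of water.
Marane: 1220 km³ × (902/1025) = 1074 km³ of water.
Total added water ≈ 1.097×10^12 m³ over 3.62×10^14 m² → Δh = 3.03×10^-3 m = 0.303 cm.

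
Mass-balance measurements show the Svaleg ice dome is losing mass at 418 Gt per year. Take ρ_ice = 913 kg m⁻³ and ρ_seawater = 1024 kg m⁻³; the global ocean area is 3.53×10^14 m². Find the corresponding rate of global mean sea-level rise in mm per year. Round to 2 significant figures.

ρ_w = 1024 kg m⁻³. Annual water volume added = 418 Gt / ρ_w = 4.180×10^14 kg / 1024 kg m⁻³ = 4.082×10^11 m³.
Δh per year = 4.082×10^11 / 3.53×10^14 = 1.16×10^-3 m = 1.2 mm.

≈ 1.2 mm/yr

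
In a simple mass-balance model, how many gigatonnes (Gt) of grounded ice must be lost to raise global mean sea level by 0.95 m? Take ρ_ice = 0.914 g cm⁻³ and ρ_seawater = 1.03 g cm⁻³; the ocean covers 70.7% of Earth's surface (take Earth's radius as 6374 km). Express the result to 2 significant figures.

≈ 3.5×10^5 Gt

Required water volume = Δh × A = 0.95 m × 3.61×10^14 m² = 3.429×10^14 m³.
ρ_w = 1.03 g cm⁻³ = 1030 kg m⁻³, so the mass of water = 3.429×10^14 m³ × 1030 kg m⁻³ = 3.532×10^17 kg = 3.5×10^5 Gt (and the same mass of ice, by conservation).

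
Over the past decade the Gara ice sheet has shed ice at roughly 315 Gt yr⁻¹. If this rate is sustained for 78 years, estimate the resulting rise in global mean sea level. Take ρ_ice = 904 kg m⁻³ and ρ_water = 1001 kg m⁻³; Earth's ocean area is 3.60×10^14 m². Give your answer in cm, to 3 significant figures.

Total mass lost = 315 Gt/yr × 78 yr = 2.457×10^4 Gt = 2.457×10^16 kg.
ρ_w = 1001 kg m⁻³, so water volume = 2.457×10^16 / 1001 = 2.455×10^13 m³.
Δh = 2.455×10^13 / 3.60×10^14 = 0.0682 m = 6.82 cm.

≈ 6.82 cm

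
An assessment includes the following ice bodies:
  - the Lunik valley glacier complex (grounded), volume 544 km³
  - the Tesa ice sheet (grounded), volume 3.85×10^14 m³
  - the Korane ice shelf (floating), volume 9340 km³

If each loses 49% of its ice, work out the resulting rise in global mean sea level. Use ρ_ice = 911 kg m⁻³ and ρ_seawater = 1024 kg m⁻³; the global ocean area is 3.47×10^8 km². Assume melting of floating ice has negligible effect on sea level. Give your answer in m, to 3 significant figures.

Lunik: 0.49 × 544 km³ × (911/1024) = 237.1 km³ of water.
Tesa: 0.49 × 3.85×10^14 m³ × (911/1024) = 1.678×10^14 m³ of water.
The Korane ice shelf is floating and already displaces its own weight of water, so its melt adds essentially nothing to sea level.
Total added water ≈ 1.681×10^14 m³ over 3.47×10^14 m² → Δh = 0.484 m.

≈ 0.484 m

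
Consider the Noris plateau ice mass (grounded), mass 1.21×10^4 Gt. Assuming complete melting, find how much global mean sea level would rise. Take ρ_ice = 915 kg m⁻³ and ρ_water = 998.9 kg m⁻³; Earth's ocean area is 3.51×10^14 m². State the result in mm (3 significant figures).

≈ 34.5 mm

Noris: 1.21×10^4 Gt = 1.210×10^16 kg; dividing by ρ_w = 998.9 kg m⁻³ gives 1.211×10^13 m³ of water.
Spread over 3.51×10^14 m² of ocean, Δh = 1.211×10^13 / 3.51×10^14 = 0.0345 m = 34.5 mm.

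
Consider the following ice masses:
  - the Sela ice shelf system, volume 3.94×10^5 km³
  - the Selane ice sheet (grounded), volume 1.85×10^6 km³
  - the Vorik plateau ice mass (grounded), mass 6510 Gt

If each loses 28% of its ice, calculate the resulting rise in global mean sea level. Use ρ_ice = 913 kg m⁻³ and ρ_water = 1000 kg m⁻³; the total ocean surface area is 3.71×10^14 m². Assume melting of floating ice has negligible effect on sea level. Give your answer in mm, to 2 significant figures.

The Sela ice shelf system is floating and already displaces its own weight of water, so its melt adds essentially nothing to sea level.
Selane: 0.28 × 1.85×10^6 km³ × (913/1000) = 4.729×10^5 km³ of water.
Vorik: 0.28 × 6510 Gt = 1.823×10^15 kg; dividing by ρ_w = 1000 kg m⁻³ gives 1.823×10^12 m³ of water.
Total added water ≈ 4.748×10^14 m³ over 3.71×10^14 m² → Δh = 1.28 m = 1300 mm.

≈ 1300 mm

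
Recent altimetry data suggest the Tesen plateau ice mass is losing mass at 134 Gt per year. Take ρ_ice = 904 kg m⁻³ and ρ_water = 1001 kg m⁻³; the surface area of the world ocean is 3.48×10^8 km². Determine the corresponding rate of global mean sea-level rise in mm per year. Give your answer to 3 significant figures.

ρ_w = 1001 kg m⁻³. Annual water volume added = 134 Gt / ρ_w = 1.340×10^14 kg / 1001 kg m⁻³ = 1.339×10^11 m³.
Δh per year = 1.339×10^11 / 3.48×10^14 = 3.85×10^-4 m = 0.385 mm.

≈ 0.385 mm/yr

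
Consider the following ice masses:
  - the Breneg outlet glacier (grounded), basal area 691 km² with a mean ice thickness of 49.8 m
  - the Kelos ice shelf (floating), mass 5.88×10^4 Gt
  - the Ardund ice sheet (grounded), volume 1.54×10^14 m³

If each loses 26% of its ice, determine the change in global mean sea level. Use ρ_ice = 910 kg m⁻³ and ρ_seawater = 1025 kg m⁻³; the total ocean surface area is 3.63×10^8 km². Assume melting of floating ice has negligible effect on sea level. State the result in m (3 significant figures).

Breneg: ice volume = 691 km² × 49.8 m = 34.41 km³; 0.26 × 34.41 × (910/1025) = 7.943 km³ of water.
The Kelos ice shelf is floating and already displaces its own weight of water, so its melt adds essentially nothing to sea level.
Ardund: 0.26 × 1.54×10^14 m³ × (910/1025) = 3.555×10^13 m³ of water.
Total added water ≈ 3.556×10^13 m³ over 3.63×10^14 m² → Δh = 0.0979 m.

≈ 0.0979 m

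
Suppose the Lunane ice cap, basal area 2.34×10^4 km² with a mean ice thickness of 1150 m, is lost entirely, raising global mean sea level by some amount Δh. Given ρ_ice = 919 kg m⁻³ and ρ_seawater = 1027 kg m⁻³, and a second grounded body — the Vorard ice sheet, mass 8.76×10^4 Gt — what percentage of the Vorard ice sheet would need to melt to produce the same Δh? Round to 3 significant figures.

≈ 28.2 %

Equal sea-level rise means equal mass of meltwater, i.e. equal mass of ice lost.
Ice mass of Lunane: 2.473×10^16 kg; ice mass of Vorard: 8.760×10^16 kg.
Fraction required = 2.473×10^16 / 8.760×10^16 = 0.282 → 28.2 %.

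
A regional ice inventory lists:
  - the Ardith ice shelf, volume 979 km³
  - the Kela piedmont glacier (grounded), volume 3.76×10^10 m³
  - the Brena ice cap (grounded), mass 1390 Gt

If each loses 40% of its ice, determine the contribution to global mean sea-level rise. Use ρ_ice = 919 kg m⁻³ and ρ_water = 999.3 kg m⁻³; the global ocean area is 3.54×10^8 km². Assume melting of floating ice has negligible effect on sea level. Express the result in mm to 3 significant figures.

≈ 1.61 mm

The Ardith ice shelf is floating and already displaces its own weight of water, so its melt adds essentially nothing to sea level.
Kela: 0.4 × 3.76×10^10 m³ × (919/999.3) = 1.383×10^10 m³ of water.
Brena: 0.4 × 1390 Gt = 5.560×10^14 kg; dividing by ρ_w = 999.3 kg m⁻³ gives 5.564×10^11 m³ of water.
Total added water ≈ 5.702×10^11 m³ over 3.54×10^14 m² → Δh = 1.61×10^-3 m = 1.61 mm.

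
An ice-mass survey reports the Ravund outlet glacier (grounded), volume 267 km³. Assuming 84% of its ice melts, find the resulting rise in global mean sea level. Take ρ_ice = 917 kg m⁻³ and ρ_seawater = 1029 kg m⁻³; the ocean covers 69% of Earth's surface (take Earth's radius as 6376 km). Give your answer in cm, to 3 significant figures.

≈ 0.0567 cm

Ravund: 0.84 × 267 km³ × (917/1029) = 199.9 km³ of water.
Spread over 3.52×10^14 m² of ocean, Δh = 1.999×10^11 / 3.52×10^14 = 5.67×10^-4 m = 0.0567 cm.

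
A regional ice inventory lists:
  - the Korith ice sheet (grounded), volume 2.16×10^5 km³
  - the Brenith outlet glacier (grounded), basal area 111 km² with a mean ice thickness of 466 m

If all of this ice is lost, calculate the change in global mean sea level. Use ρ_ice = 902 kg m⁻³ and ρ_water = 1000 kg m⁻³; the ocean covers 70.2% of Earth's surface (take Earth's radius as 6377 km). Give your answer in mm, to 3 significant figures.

Korith: 2.16×10^5 km³ × (902/1000) = 1.948×10^5 km³ of water.
Brenith: ice volume = 111 km² × 466 m = 51.73 km³; 51.73 × (902/1000) = 46.66 km³ of water.
Total added water ≈ 1.949×10^14 m³ over 3.59×10^14 m² → Δh = 0.543 m = 543 mm.

≈ 543 mm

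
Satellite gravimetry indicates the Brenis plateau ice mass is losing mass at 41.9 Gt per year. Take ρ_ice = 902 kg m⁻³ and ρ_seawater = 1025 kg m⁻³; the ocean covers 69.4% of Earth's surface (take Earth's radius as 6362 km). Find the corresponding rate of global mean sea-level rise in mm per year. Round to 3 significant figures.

ρ_w = 1025 kg m⁻³. Annual water volume added = 41.9 Gt / ρ_w = 4.190×10^13 kg / 1025 kg m⁻³ = 4.088×10^10 m³.
Δh per year = 4.088×10^10 / 3.53×10^14 = 1.16×10^-4 m = 0.116 mm.

≈ 0.116 mm/yr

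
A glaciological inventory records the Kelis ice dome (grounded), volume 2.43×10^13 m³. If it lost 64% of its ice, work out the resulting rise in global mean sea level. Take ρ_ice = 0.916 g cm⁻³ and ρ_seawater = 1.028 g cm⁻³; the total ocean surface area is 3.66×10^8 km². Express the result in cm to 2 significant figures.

≈ 3.8 cm

Kelis: 0.64 × 2.43×10^13 m³ × (916/1028) = 1.386×10^13 m³ of water.
Spread over 3.66×10^14 m² of ocean, Δh = 1.386×10^13 / 3.66×10^14 = 0.0379 m = 3.8 cm.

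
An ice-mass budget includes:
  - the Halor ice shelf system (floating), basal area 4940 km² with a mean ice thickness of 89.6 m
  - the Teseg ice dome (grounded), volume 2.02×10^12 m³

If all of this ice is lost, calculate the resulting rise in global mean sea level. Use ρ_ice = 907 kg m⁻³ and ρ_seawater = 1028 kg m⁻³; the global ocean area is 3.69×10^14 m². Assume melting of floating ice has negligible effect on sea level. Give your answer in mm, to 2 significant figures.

≈ 4.8 mm

The Halor ice shelf system is floating and already displaces its own weight of water, so its melt adds essentially nothing to sea level.
Teseg: 2.02×10^12 m³ × (907/1028) = 1.782×10^12 m³ of water.
Total added water ≈ 1.782×10^12 m³ over 3.69×10^14 m² → Δh = 4.83×10^-3 m = 4.8 mm.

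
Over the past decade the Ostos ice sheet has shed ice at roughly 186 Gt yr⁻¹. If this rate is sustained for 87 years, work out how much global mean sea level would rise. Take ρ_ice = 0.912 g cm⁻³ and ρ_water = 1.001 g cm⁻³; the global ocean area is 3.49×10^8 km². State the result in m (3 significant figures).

Total mass lost = 186 Gt/yr × 87 yr = 1.618×10^4 Gt = 1.618×10^16 kg.
ρ_w = 1.001 g cm⁻³ = 1001 kg m⁻³, so water volume = 1.618×10^16 / 1001 = 1.617×10^13 m³.
Δh = 1.617×10^13 / 3.49×10^14 = 0.0463 m.

≈ 0.0463 m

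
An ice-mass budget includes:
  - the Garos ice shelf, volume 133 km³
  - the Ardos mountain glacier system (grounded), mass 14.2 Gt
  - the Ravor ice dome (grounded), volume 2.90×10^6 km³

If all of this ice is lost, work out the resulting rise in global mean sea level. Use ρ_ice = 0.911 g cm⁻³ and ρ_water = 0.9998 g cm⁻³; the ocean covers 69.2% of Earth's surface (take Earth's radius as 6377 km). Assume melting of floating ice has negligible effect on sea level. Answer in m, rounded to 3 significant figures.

≈ 7.47 m

The Garos ice shelf is floating and already displaces its own weight of water, so its melt adds essentially nothing to sea level.
Ardos: 14.2 Gt = 1.420×10^13 kg; dividing by ρ_w = 0.9998 g cm⁻³ = 999.8 kg m⁻³ gives 1.420×10^10 m³ of water.
Ravor: 2.90×10^6 km³ × (911/999.8) = 2.642×10^6 km³ of water.
Total added water ≈ 2.642×10^15 m³ over 3.54×10^14 m² → Δh = 7.47 m.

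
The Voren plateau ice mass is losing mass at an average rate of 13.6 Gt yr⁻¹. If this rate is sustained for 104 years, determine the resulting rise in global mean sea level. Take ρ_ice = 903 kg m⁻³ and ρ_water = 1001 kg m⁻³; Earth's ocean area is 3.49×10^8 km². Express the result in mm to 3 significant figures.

Total mass lost = 13.6 Gt/yr × 104 yr = 1414 Gt = 1.414×10^15 kg.
ρ_w = 1001 kg m⁻³, so water volume = 1.414×10^15 / 1001 = 1.413×10^12 m³.
Δh = 1.413×10^12 / 3.49×10^14 = 4.05×10^-3 m = 4.05 mm.

≈ 4.05 mm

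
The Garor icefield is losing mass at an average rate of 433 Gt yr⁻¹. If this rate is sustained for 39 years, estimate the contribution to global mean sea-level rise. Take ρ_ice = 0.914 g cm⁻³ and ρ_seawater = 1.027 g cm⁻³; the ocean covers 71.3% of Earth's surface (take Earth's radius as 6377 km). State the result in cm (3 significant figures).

≈ 4.51 cm

Total mass lost = 433 Gt/yr × 39 yr = 1.689×10^4 Gt = 1.689×10^16 kg.
ρ_w = 1.027 g cm⁻³ = 1027 kg m⁻³, so water volume = 1.689×10^16 / 1027 = 1.644×10^13 m³.
Δh = 1.644×10^13 / 3.64×10^14 = 0.0451 m = 4.51 cm.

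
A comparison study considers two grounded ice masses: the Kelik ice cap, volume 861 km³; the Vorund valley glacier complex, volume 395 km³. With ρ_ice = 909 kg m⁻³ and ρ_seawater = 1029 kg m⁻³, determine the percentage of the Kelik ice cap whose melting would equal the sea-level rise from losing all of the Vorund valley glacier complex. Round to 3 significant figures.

≈ 45.9 %

Equal sea-level rise means equal mass of meltwater, i.e. equal mass of ice lost.
Ice mass of Vorund: 3.591×10^14 kg; ice mass of Kelik: 7.826×10^14 kg.
Fraction required = 3.591×10^14 / 7.826×10^14 = 0.459 → 45.9 %.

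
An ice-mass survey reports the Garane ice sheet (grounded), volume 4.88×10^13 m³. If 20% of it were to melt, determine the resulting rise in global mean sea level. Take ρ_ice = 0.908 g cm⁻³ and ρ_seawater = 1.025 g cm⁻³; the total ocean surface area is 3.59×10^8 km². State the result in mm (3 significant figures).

≈ 24.1 mm

Garane: 0.2 × 4.88×10^13 m³ × (908/1025) = 8.646×10^12 m³ of water.
Spread over 3.59×10^14 m² of ocean, Δh = 8.646×10^12 / 3.59×10^14 = 0.0241 m = 24.1 mm.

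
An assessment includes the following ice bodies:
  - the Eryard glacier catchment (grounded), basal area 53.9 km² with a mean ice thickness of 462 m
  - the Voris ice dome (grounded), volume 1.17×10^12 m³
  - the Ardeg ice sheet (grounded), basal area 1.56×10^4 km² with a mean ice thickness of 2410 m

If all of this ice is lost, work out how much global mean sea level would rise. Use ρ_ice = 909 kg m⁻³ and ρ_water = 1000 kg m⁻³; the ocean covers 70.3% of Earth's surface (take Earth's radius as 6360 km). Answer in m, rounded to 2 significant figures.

≈ 0.099 m

Eryard: ice volume = 53.9 km² × 462 m = 24.90 km³; 24.90 × (909/1000) = 22.64 km³ of water.
Voris: 1.17×10^12 m³ × (909/1000) = 1.064×10^12 m³ of water.
Ardeg: ice volume = 1.56×10^4 km² × 2410 m = 3.760×10^4 km³; 3.760×10^4 × (909/1000) = 3.417×10^4 km³ of water.
Total added water ≈ 3.526×10^13 m³ over 3.57×10^14 m² → Δh = 0.0987 m.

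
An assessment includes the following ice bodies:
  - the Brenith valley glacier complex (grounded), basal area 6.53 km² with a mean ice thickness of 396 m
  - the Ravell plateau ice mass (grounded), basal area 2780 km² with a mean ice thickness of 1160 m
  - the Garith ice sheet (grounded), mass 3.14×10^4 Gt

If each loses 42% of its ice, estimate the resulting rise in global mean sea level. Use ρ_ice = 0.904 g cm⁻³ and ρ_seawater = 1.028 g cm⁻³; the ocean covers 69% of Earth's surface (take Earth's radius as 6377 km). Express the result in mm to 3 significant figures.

≈ 39.8 mm

Brenith: ice volume = 6.53 km² × 396 m = 2.586 km³; 0.42 × 2.586 × (904/1028) = 0.9551 km³ of water.
Ravell: ice volume = 2780 km² × 1160 m = 3225 km³; 0.42 × 3225 × (904/1028) = 1191 km³ of water.
Garith: 0.42 × 3.14×10^4 Gt = 1.319×10^16 kg; dividing by ρ_w = 1.028 g cm⁻³ = 1028 kg m⁻³ gives 1.283×10^13 m³ of water.
Total added water ≈ 1.402×10^13 m³ over 3.53×10^14 m² → Δh = 0.0398 m = 39.8 mm.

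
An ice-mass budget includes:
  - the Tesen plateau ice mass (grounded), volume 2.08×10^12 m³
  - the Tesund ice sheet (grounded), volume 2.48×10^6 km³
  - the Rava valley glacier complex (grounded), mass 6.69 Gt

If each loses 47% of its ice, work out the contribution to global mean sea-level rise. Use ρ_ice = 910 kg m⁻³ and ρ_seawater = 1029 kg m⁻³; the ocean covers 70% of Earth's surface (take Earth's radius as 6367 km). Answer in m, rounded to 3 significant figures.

≈ 2.89 m

Tesen: 0.47 × 2.08×10^12 m³ × (910/1029) = 8.645×10^11 m³ of water.
Tesund: 0.47 × 2.48×10^6 km³ × (910/1029) = 1.031×10^6 km³ of water.
Rava: 0.47 × 6.69 Gt = 3.144×10^12 kg; dividing by ρ_w = 1029 kg m⁻³ gives 3.056×10^9 m³ of water.
Total added water ≈ 1.032×10^15 m³ over 3.57×10^14 m² → Δh = 2.89 m.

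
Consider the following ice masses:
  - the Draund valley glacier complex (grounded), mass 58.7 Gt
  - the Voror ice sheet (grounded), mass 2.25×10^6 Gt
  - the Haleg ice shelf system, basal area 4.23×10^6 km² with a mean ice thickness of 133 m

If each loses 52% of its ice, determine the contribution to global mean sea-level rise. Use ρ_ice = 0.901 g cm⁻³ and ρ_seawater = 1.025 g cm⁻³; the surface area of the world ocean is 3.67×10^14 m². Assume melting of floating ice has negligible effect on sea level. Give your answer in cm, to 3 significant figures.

≈ 311 cm

Draund: 0.52 × 58.7 Gt = 3.052×10^13 kg; dividing by ρ_w = 1.025 g cm⁻³ = 1025 kg m⁻³ gives 2.978×10^10 m³ of water.
Voror: 0.52 × 2.25×10^6 Gt = 1.170×10^18 kg; dividing by ρ_w = 1025 kg m⁻³ gives 1.141×10^15 m³ of water.
The Haleg ice shelf system is floating and already displaces its own weight of water, so its melt adds essentially nothing to sea level.
Total added water ≈ 1.141×10^15 m³ over 3.67×10^14 m² → Δh = 3.11 m = 311 cm.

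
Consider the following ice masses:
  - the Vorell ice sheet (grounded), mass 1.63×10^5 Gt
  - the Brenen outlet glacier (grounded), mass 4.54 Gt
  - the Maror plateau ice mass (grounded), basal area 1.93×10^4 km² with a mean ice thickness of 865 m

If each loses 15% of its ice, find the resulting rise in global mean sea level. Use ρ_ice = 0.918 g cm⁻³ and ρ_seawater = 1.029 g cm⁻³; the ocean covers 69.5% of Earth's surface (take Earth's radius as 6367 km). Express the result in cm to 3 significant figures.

Vorell: 0.15 × 1.63×10^5 Gt = 2.445×10^16 kg; dividing by ρ_w = 1.029 g cm⁻³ = 1029 kg m⁻³ gives 2.376×10^13 m³ of water.
Brenen: 0.15 × 4.54 Gt = 6.810×10^11 kg; dividing by ρ_w = 1029 kg m⁻³ gives 6.618×10^8 m³ of water.
Maror: ice volume = 1.93×10^4 km² × 865 m = 1.669×10^4 km³; 0.15 × 1.669×10^4 × (918/1029) = 2234 km³ of water.
Total added water ≈ 2.600×10^13 m³ over 3.54×10^14 m² → Δh = 0.0734 m = 7.34 cm.

≈ 7.34 cm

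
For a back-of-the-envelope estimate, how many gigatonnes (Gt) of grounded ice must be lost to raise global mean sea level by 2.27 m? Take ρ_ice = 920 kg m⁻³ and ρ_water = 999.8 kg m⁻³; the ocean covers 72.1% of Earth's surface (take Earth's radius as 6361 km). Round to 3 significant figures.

Required water volume = Δh × A = 2.27 m × 3.67×10^14 m² = 8.322×10^14 m³.
ρ_w = 999.8 kg m⁻³, so the mass of water = 8.322×10^14 m³ × 999.8 kg m⁻³ = 8.320×10^17 kg = 8.32×10^5 Gt (and the same mass of ice, by conservation).

≈ 8.32×10^5 Gt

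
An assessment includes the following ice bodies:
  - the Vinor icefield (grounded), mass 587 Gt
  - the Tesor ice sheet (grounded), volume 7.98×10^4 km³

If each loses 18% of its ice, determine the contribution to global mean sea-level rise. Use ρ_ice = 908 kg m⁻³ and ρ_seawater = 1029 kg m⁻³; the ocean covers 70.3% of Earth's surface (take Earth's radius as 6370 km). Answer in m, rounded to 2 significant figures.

≈ 0.036 m

Vinor: 0.18 × 587 Gt = 1.057×10^14 kg; dividing by ρ_w = 1029 kg m⁻³ gives 1.027×10^11 m³ of water.
Tesor: 0.18 × 7.98×10^4 km³ × (908/1029) = 1.267×10^4 km³ of water.
Total added water ≈ 1.278×10^13 m³ over 3.58×10^14 m² → Δh = 0.0356 m.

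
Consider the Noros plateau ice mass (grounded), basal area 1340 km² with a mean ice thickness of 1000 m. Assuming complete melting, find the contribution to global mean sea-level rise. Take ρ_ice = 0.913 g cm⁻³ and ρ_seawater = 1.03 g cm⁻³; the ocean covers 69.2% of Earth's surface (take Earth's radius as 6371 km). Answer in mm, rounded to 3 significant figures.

Noros: ice volume = 1340 km² × 1000 m = 1340 km³; 1340 × (913/1030) = 1188 km³ of water.
Spread over 3.53×10^14 m² of ocean, Δh = 1.188×10^12 / 3.53×10^14 = 3.37×10^-3 m = 3.37 mm.

≈ 3.37 mm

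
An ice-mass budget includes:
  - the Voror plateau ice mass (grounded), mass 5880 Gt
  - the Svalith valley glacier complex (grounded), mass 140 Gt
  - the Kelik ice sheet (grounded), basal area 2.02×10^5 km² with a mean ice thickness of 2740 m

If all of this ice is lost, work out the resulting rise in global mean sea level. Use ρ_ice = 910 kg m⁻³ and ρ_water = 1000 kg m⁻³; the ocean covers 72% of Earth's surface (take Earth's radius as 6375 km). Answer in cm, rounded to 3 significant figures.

Voror: 5880 Gt = 5.880×10^15 kg; dividing by ρ_w = 1000 kg m⁻³ gives 5.880×10^12 m³ of water.
Svalith: 140 Gt = 1.400×10^14 kg; dividing by ρ_w = 1000 kg m⁻³ gives 1.400×10^11 m³ of water.
Kelik: ice volume = 2.02×10^5 km² × 2740 m = 5.535×10^5 km³; 5.535×10^5 × (910/1000) = 5.037×10^5 km³ of water.
Total added water ≈ 5.097×10^14 m³ over 3.68×10^14 m² → Δh = 1.39 m = 139 cm.

≈ 139 cm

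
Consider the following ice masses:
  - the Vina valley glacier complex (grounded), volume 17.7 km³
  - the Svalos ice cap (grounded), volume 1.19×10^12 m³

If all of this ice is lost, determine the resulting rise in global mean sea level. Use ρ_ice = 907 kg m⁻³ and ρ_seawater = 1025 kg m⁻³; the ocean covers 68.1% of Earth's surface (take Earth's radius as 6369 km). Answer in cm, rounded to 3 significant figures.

Vina: 17.7 km³ × (907/1025) = 15.66 km³ of water.
Svalos: 1.19×10^12 m³ × (907/1025) = 1.053×10^12 m³ of water.
Total added water ≈ 1.069×10^12 m³ over 3.47×10^14 m² → Δh = 3.08×10^-3 m = 0.308 cm.

≈ 0.308 cm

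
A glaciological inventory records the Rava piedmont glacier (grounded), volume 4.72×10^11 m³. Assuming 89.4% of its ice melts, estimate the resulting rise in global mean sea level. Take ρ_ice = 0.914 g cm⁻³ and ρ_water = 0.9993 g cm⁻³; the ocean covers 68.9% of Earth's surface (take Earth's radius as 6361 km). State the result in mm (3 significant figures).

Rava: 0.894 × 4.72×10^11 m³ × (914/999.3) = 3.859×10^11 m³ of water.
Spread over 3.50×10^14 m² of ocean, Δh = 3.859×10^11 / 3.50×10^14 = 1.10×10^-3 m = 1.10 mm.

≈ 1.10 mm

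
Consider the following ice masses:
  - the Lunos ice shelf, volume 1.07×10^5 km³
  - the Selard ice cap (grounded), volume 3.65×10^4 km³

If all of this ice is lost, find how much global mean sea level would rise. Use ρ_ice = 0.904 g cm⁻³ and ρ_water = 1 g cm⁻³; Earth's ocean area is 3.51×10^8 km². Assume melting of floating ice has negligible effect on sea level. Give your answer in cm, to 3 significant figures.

The Lunos ice shelf is floating and already displaces its own weight of water, so its melt adds essentially nothing to sea level.
Selard: 3.65×10^4 km³ × (904/1000) = 3.300×10^4 km³ of water.
Total added water ≈ 3.300×10^13 m³ over 3.51×10^14 m² → Δh = 0.0940 m = 9.40 cm.

≈ 9.40 cm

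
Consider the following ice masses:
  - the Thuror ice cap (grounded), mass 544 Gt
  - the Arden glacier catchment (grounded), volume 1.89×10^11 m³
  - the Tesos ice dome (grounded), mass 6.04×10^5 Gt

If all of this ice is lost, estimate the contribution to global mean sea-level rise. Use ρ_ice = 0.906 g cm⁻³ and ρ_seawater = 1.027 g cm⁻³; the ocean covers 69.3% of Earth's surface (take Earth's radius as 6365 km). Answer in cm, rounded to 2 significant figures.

Thuror: 544 Gt = 5.440×10^14 kg; dividing by ρ_w = 1.027 g cm⁻³ = 1027 kg m⁻³ gives 5.297×10^11 m³ of water.
Arden: 1.89×10^11 m³ × (906/1027) = 1.667×10^11 m³ of water.
Tesos: 6.04×10^5 Gt = 6.040×10^17 kg; dividing by ρ_w = 1027 kg m⁻³ gives 5.881×10^14 m³ of water.
Total added water ≈ 5.888×10^14 m³ over 3.53×10^14 m² → Δh = 1.67 m = 170 cm.

≈ 170 cm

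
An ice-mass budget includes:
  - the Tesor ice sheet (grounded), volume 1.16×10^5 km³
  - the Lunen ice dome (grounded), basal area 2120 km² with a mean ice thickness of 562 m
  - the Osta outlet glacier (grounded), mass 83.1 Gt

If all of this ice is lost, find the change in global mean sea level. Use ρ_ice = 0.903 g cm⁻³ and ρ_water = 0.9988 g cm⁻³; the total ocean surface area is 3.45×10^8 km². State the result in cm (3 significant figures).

≈ 30.7 cm

Tesor: 1.16×10^5 km³ × (903/998.8) = 1.049×10^5 km³ of water.
Lunen: ice volume = 2120 km² × 562 m = 1191 km³; 1191 × (903/998.8) = 1077 km³ of water.
Osta: 83.1 Gt = 8.310×10^13 kg; dividing by ρ_w = 0.9988 g cm⁻³ = 998.8 kg m⁻³ gives 8.320×10^10 m³ of water.
Total added water ≈ 1.060×10^14 m³ over 3.45×10^14 m² → Δh = 0.307 m = 30.7 cm.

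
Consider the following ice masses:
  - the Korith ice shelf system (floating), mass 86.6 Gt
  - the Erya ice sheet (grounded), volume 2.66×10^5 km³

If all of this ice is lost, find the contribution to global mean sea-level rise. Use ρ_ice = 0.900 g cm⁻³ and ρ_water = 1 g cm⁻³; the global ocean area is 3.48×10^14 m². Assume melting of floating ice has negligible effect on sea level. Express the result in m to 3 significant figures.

The Korith ice shelf system is floating and already displaces its own weight of water, so its melt adds essentially nothing to sea level.
Erya: 2.66×10^5 km³ × (900/1000) = 2.394×10^5 km³ of water.
Total added water ≈ 2.394×10^14 m³ over 3.48×10^14 m² → Δh = 0.688 m.

≈ 0.688 m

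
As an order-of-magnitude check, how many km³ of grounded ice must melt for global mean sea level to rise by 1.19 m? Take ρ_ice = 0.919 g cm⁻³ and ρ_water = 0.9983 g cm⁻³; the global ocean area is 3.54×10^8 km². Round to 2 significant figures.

≈ 4.6×10^5 km³

Required water volume = Δh × A = 1.19 m × 3.54×10^14 m² = 4.213×10^14 m³ = 4.213×10^5 km³.
Ice volume = water volume × ρ_w/ρ_ice = 4.213×10^5 × 998.3/919 = 4.6×10^5 km³.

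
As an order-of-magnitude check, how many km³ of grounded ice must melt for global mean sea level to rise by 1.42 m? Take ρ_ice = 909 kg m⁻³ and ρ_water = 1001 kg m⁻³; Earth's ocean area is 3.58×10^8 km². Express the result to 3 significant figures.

Required water volume = Δh × A = 1.42 m × 3.58×10^14 m² = 5.084×10^14 m³ = 5.084×10^5 km³.
Ice volume = water volume × ρ_w/ρ_ice = 5.084×10^5 × 1001/909 = 5.60×10^5 km³.

≈ 5.60×10^5 km³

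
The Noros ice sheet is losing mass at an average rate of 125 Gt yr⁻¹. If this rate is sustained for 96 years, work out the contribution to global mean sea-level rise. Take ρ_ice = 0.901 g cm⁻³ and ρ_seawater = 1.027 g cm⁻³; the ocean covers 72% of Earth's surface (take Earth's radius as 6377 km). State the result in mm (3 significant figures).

Total mass lost = 125 Gt/yr × 96 yr = 1.200×10^4 Gt = 1.200×10^16 kg.
ρ_w = 1.027 g cm⁻³ = 1027 kg m⁻³, so water volume = 1.200×10^16 / 1027 = 1.168×10^13 m³.
Δh = 1.168×10^13 / 3.68×10^14 = 0.0318 m = 31.8 mm.

≈ 31.8 mm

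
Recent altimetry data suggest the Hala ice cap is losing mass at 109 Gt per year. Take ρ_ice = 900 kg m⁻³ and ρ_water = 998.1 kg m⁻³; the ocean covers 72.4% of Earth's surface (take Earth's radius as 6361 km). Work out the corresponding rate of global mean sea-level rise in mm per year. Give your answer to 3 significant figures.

≈ 0.297 mm/yr

ρ_w = 998.1 kg m⁻³. Annual water volume added = 109 Gt / ρ_w = 1.090×10^14 kg / 998.1 kg m⁻³ = 1.092×10^11 m³.
Δh per year = 1.092×10^11 / 3.68×10^14 = 2.97×10^-4 m = 0.297 mm.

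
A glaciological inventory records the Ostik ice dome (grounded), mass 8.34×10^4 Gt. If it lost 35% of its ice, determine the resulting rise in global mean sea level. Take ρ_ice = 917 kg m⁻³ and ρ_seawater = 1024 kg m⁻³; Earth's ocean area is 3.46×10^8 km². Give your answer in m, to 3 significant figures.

≈ 0.0824 m

Ostik: 0.35 × 8.34×10^4 Gt = 2.919×10^16 kg; dividing by ρ_w = 1024 kg m⁻³ gives 2.851×10^13 m³ of water.
Spread over 3.46×10^14 m² of ocean, Δh = 2.851×10^13 / 3.46×10^14 = 0.0824 m.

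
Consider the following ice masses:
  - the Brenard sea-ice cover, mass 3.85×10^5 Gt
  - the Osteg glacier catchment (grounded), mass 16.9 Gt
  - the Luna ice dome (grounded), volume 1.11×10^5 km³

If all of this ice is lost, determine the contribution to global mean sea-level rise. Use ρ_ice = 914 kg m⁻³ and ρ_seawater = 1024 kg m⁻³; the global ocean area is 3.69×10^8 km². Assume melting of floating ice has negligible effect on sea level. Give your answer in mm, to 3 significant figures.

The Brenard sea-ice cover is floating and already displaces its own weight of water, so its melt adds essentially nothing to sea level.
Osteg: 16.9 Gt = 1.690×10^13 kg; dividing by ρ_w = 1024 kg m⁻³ gives 1.650×10^10 m³ of water.
Luna: 1.11×10^5 km³ × (914/1024) = 9.908×10^4 km³ of water.
Total added water ≈ 9.909×10^13 m³ over 3.69×10^14 m² → Δh = 0.269 m = 269 mm.

≈ 269 mm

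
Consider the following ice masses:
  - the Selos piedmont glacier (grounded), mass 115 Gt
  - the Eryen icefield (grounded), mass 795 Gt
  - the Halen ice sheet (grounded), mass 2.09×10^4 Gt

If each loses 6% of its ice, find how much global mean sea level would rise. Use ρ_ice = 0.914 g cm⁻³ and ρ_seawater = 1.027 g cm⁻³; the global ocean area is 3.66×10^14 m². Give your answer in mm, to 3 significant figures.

Selos: 0.06 × 115 Gt = 6.900×10^12 kg; dividing by ρ_w = 1.027 g cm⁻³ = 1027 kg m⁻³ gives 6.719×10^9 m³ of water.
Eryen: 0.06 × 795 Gt = 4.770×10^13 kg; dividing by ρ_w = 1027 kg m⁻³ gives 4.645×10^10 m³ of water.
Halen: 0.06 × 2.09×10^4 Gt = 1.254×10^15 kg; dividing by ρ_w = 1027 kg m⁻³ gives 1.221×10^12 m³ of water.
Total added water ≈ 1.274×10^12 m³ over 3.66×10^14 m² → Δh = 3.48×10^-3 m = 3.48 mm.

≈ 3.48 mm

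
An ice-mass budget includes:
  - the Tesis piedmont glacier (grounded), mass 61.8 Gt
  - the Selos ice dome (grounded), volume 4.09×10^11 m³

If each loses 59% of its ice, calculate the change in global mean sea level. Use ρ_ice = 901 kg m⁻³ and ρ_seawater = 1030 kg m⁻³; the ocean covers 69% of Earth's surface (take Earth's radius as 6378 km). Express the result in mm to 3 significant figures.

≈ 0.699 mm

Tesis: 0.59 × 61.8 Gt = 3.646×10^13 kg; dividing by ρ_w = 1030 kg m⁻³ gives 3.540×10^10 m³ of water.
Selos: 0.59 × 4.09×10^11 m³ × (901/1030) = 2.111×10^11 m³ of water.
Total added water ≈ 2.465×10^11 m³ over 3.53×10^14 m² → Δh = 6.99×10^-4 m = 0.699 mm.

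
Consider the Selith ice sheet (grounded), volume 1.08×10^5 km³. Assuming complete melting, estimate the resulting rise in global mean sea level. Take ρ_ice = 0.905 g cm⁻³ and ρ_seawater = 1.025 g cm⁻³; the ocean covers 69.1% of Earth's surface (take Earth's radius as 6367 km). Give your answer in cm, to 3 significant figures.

≈ 27.1 cm

Selith: 1.08×10^5 km³ × (905/1025) = 9.536×10^4 km³ of water.
Spread over 3.52×10^14 m² of ocean, Δh = 9.536×10^13 / 3.52×10^14 = 0.271 m = 27.1 cm.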